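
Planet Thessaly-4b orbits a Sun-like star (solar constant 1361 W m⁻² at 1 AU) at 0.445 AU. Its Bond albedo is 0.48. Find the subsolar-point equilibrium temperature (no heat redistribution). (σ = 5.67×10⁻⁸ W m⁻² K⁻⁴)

T_ss ≈ 501 K

Flux at 0.445 AU: S = 1361/0.445² = 6870 W m⁻².
At the subsolar point the surface absorbs S(1−A) and emits σT⁴ per unit area — no factor of 4, since only the local patch is in balance.
T = [6870 × 0.52 / 5.67×10⁻⁸]^(1/4) = (6.30×10¹⁰)^(1/4) = 501 K.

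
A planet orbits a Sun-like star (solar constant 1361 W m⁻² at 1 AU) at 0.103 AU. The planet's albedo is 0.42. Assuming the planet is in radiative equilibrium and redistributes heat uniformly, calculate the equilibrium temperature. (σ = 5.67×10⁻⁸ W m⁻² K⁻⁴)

T_eq ≈ 757 K

Flux at 0.103 AU: S = 1361/0.103² = 1.28×10⁵ W m⁻².
Energy balance: absorbed = emitted ⇒ πR²·S(1−A) = 4πR²·σT_eq⁴, so T_eq⁴ = S(1−A)/(4σ).
T_eq = [1.28×10⁵ × 0.58 / (4 × 5.67×10⁻⁸)]^(1/4) = (3.28×10¹¹)^(1/4) = 757 K.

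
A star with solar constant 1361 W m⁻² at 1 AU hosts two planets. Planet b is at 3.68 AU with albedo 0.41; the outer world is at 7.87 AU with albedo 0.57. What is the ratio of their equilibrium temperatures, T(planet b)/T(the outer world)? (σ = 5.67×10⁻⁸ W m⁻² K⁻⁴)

T₁/T₂ ≈ 1.583

T_eq = [S₀(1−A)/(4σd²)]^(1/4), so T ∝ (1−A)^(1/4) / √d.
T₁ = [1361×0.59/(4×5.67×10⁻⁸×3.68²)]^(1/4) = 127.16 K.
T₂ = [1361×0.43/(4×5.67×10⁻⁸×7.87²)]^(1/4) = 80.34 K.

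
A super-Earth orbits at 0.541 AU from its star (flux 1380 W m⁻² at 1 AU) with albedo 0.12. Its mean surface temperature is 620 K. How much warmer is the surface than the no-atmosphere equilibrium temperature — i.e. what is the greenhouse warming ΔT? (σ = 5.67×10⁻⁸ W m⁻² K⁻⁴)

S = 1380/0.541² = 4715 W m⁻².
T_eq = [S(1−A)/(4σ)]^(1/4) = [4715×0.88/(4×5.67×10⁻⁸)]^(1/4) = 367.8 K.
ΔT = T_surf − T_eq = 620 − 367.8.

ΔT ≈ 252.2 K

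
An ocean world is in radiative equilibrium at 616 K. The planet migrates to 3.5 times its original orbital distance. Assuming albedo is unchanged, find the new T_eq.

T_eq ≈ 329 K

T_eq ∝ L^(1/4) · d^(−1/2).
T′ = 616 / 3.5^(1/2) = 329 K.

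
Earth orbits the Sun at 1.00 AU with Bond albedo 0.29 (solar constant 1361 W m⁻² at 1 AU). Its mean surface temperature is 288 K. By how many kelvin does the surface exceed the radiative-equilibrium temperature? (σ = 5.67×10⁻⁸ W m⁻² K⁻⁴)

S = 1361/1.00² = 1361 W m⁻².
T_eq = [S(1−A)/(4σ)]^(1/4) = [1361×0.71/(4×5.67×10⁻⁸)]^(1/4) = 255.5 K.
ΔT = T_surf − T_eq = 288 − 255.5.

ΔT ≈ 32.5 K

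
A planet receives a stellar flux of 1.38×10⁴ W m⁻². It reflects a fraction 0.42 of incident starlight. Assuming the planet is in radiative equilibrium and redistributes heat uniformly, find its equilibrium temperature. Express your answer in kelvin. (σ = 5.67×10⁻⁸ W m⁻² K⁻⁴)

Energy balance: absorbed = emitted ⇒ πR²·S(1−A) = 4πR²·σT_eq⁴, so T_eq⁴ = S(1−A)/(4σ).
T_eq = [1.38×10⁴ × 0.58 / (4 × 5.67×10⁻⁸)]^(1/4) = (3.53×10¹⁰)^(1/4) = 433 K.

T_eq ≈ 433 K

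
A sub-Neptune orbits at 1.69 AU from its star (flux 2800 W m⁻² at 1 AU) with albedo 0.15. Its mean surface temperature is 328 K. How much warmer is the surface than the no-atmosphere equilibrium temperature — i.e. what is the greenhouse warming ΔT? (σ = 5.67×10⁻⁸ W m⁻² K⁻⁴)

S = 2800/1.69² = 980.4 W m⁻².
T_eq = [S(1−A)/(4σ)]^(1/4) = [980.4×0.85/(4×5.67×10⁻⁸)]^(1/4) = 246.2 K.
ΔT = T_surf − T_eq = 328 − 246.2.

ΔT ≈ 81.8 K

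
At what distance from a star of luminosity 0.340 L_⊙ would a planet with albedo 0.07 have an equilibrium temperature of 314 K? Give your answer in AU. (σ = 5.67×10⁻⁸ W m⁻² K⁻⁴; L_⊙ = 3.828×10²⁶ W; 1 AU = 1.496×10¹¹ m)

L = 0.340 × 3.828×10²⁶ = 1.30×10²⁶ W.
From T_eq⁴ = L(1−A)/(16πσd²): d = √[L(1−A)/(16πσT_eq⁴)].
d = √[1.30×10²⁶ × 0.93 / (16π × 5.67×10⁻⁸ × (314)⁴)] = 6.61×10¹⁰ m = 0.442 AU.

d ≈ 0.442 AU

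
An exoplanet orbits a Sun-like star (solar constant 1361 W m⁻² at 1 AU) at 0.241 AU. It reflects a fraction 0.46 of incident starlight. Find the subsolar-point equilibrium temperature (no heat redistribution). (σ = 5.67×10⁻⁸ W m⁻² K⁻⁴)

T_ss ≈ 687 K

Flux at 0.241 AU: S = 1361/0.241² = 2.34×10⁴ W m⁻².
At the subsolar point the surface absorbs S(1−A) and emits σT⁴ per unit area — no factor of 4, since only the local patch is in balance.
T = [2.34×10⁴ × 0.54 / 5.67×10⁻⁸]^(1/4) = (2.23×10¹¹)^(1/4) = 687 K.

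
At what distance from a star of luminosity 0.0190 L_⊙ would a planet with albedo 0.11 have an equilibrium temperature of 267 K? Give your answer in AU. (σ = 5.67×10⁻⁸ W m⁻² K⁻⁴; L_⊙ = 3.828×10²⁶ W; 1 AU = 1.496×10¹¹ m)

d ≈ 0.141 AU

L = 0.0190 × 3.828×10²⁶ = 7.27×10²⁴ W.
From T_eq⁴ = L(1−A)/(16πσd²): d = √[L(1−A)/(16πσT_eq⁴)].
d = √[7.27×10²⁴ × 0.89 / (16π × 5.67×10⁻⁸ × (267)⁴)] = 2.11×10¹⁰ m = 0.141 AU.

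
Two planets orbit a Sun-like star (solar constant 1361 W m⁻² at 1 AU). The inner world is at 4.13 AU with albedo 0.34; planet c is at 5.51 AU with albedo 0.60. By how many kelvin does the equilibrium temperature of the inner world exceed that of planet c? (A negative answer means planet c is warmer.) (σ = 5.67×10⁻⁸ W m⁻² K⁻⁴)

ΔT ≈ 29.1 K

T_eq = [S₀(1−A)/(4σd²)]^(1/4), so T ∝ (1−A)^(1/4) / √d.
T₁ = [1361×0.66/(4×5.67×10⁻⁸×4.13²)]^(1/4) = 123.44 K.
T₂ = [1361×0.40/(4×5.67×10⁻⁸×5.51²)]^(1/4) = 94.30 K.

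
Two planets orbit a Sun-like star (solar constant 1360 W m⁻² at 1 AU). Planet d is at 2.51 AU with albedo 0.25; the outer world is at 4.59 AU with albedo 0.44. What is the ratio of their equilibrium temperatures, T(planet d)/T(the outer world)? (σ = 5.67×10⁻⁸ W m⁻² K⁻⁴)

T₁/T₂ ≈ 1.455

T_eq = [S₀(1−A)/(4σd²)]^(1/4), so T ∝ (1−A)^(1/4) / √d.
T₁ = [1360×0.75/(4×5.67×10⁻⁸×2.51²)]^(1/4) = 163.46 K.
T₂ = [1360×0.56/(4×5.67×10⁻⁸×4.59²)]^(1/4) = 112.36 K.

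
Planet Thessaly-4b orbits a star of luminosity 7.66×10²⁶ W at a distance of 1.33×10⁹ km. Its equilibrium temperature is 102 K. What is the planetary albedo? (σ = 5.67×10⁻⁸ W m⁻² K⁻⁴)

d = 1.33×10⁹ km = 1.33×10¹² m.
Flux: S = L/(4πd²) = 7.66×10²⁶/(4π×(1.33×10¹²)²) = 34.5 W m⁻².
From T_eq⁴ = S(1−A)/(4σ): 1−A = 4σT_eq⁴/S.
1−A = 4 × 5.67×10⁻⁸ × (102)⁴ / 34.5 = 0.712.

A ≈ 0.29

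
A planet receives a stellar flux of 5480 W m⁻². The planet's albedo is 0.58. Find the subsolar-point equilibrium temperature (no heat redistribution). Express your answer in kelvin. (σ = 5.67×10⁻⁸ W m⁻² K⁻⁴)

At the subsolar point the surface absorbs S(1−A) and emits σT⁴ per unit area — no factor of 4, since only the local patch is in balance.
T = [5480 × 0.42 / 5.67×10⁻⁸]^(1/4) = (4.06×10¹⁰)^(1/4) = 449 K.

T_ss ≈ 449 K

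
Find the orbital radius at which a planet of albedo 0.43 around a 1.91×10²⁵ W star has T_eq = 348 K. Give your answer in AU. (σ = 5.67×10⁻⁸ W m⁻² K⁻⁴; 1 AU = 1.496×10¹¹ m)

d ≈ 0.108 AU

From T_eq⁴ = L(1−A)/(16πσd²): d = √[L(1−A)/(16πσT_eq⁴)].
d = √[1.91×10²⁵ × 0.57 / (16π × 5.67×10⁻⁸ × (348)⁴)] = 1.61×10¹⁰ m = 0.108 AU.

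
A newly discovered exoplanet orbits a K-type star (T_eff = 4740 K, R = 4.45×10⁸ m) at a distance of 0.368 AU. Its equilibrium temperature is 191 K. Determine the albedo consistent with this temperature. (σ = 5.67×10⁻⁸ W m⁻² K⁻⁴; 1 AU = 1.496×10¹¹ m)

d = 0.368 AU = 5.51×10¹⁰ m.
L = 4πR_⋆²σT_⋆⁴ = 4π(4.45×10⁸)² × 5.67×10⁻⁸ × (4740)⁴ = 7.12×10²⁵ W.
S = L/(4πd²) = 1870 W m⁻².
From T_eq⁴ = S(1−A)/(4σ): 1−A = 4σT_eq⁴/S.
1−A = 4 × 5.67×10⁻⁸ × (191)⁴ / 1870 = 0.161.

A ≈ 0.84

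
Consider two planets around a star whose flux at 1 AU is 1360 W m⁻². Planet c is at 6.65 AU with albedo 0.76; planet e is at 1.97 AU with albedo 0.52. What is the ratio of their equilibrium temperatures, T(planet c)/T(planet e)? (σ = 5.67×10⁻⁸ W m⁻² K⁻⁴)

T_eq = [S₀(1−A)/(4σd²)]^(1/4), so T ∝ (1−A)^(1/4) / √d.
T₁ = [1360×0.24/(4×5.67×10⁻⁸×6.65²)]^(1/4) = 75.53 K.
T₂ = [1360×0.48/(4×5.67×10⁻⁸×1.97²)]^(1/4) = 165.03 K.

T₁/T₂ ≈ 0.458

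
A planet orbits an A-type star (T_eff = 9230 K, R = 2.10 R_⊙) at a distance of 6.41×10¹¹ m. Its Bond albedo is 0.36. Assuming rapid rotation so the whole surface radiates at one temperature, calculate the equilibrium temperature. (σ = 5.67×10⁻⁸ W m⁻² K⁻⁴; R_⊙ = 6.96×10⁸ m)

R_⋆ = 2.10 × 6.96×10⁸ = 1.46×10⁹ m.
L = 4πR_⋆²σT_⋆⁴ = 4π(1.46×10⁹)² × 5.67×10⁻⁸ × (9230)⁴ = 1.10×10²⁸ W.
S = L/(4πd²) = 2140 W m⁻².
Energy balance: absorbed = emitted ⇒ πR²·S(1−A) = 4πR²·σT_eq⁴, so T_eq⁴ = S(1−A)/(4σ).
T_eq = [2140 × 0.64 / (4 × 5.67×10⁻⁸)]^(1/4) = (6.04×10⁹)^(1/4) = 279 K.

T_eq ≈ 279 K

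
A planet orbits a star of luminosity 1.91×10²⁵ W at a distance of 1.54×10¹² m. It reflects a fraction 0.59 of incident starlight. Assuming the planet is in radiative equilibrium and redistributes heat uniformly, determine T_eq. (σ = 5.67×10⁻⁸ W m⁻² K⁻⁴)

Flux: S = L/(4πd²) = 1.91×10²⁵/(4π×(1.54×10¹²)²) = 0.641 W m⁻².
Energy balance: absorbed = emitted ⇒ πR²·S(1−A) = 4πR²·σT_eq⁴, so T_eq⁴ = S(1−A)/(4σ).
T_eq = [0.641 × 0.41 / (4 × 5.67×10⁻⁸)]^(1/4) = (1.16×10⁶)^(1/4) = 32.8 K.

T_eq ≈ 32.8 K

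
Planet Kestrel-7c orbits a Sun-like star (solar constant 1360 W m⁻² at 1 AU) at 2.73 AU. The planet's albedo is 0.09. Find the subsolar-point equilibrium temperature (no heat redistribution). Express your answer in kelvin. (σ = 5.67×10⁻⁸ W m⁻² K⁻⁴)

Flux at 2.73 AU: S = 1360/2.73² = 182 W m⁻².
At the subsolar point the surface absorbs S(1−A) and emits σT⁴ per unit area — no factor of 4, since only the local patch is in balance.
T = [182 × 0.91 / 5.67×10⁻⁸]^(1/4) = (2.93×10⁹)^(1/4) = 233 K.

T_ss ≈ 233 K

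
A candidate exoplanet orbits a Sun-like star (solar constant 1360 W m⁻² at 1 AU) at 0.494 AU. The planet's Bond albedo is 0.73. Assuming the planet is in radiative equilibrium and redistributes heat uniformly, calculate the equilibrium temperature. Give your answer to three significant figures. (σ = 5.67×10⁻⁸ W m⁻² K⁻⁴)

Flux at 0.494 AU: S = 1360/0.494² = 5570 W m⁻².
Energy balance: absorbed = emitted ⇒ πR²·S(1−A) = 4πR²·σT_eq⁴, so T_eq⁴ = S(1−A)/(4σ).
T_eq = [5570 × 0.27 / (4 × 5.67×10⁻⁸)]^(1/4) = (6.63×10⁹)^(1/4) = 285 K.

T_eq ≈ 285 K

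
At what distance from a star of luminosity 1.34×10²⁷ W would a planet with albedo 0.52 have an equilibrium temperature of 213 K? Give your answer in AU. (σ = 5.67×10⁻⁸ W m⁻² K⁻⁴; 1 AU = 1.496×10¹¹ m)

From T_eq⁴ = L(1−A)/(16πσd²): d = √[L(1−A)/(16πσT_eq⁴)].
d = √[1.34×10²⁷ × 0.48 / (16π × 5.67×10⁻⁸ × (213)⁴)] = 3.31×10¹¹ m = 2.21 AU.

d ≈ 2.21 AU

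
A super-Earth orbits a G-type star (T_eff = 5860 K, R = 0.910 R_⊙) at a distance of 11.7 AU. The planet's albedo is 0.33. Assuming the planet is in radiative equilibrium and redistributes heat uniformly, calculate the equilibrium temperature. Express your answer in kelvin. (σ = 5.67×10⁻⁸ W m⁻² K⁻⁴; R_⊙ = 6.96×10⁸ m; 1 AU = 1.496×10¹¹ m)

R_⋆ = 0.910 × 6.96×10⁸ = 6.33×10⁸ m.
d = 11.7 AU = 1.75×10¹² m.
L = 4πR_⋆²σT_⋆⁴ = 4π(6.33×10⁸)² × 5.67×10⁻⁸ × (5860)⁴ = 3.37×10²⁶ W.
S = L/(4πd²) = 8.75 W m⁻².
Energy balance: absorbed = emitted ⇒ πR²·S(1−A) = 4πR²·σT_eq⁴, so T_eq⁴ = S(1−A)/(4σ).
T_eq = [8.75 × 0.67 / (4 × 5.67×10⁻⁸)]^(1/4) = (2.59×10⁷)^(1/4) = 71.3 K.

T_eq ≈ 71.3 K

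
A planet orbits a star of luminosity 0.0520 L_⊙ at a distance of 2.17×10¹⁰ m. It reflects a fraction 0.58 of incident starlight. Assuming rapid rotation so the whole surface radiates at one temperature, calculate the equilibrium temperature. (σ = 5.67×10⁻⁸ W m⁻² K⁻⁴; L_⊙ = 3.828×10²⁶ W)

T_eq ≈ 281 K

L = 0.0520 × 3.828×10²⁶ = 1.99×10²⁵ W.
Flux: S = L/(4πd²) = 1.99×10²⁵/(4π×(2.17×10¹⁰)²) = 3360 W m⁻².
Energy balance: absorbed = emitted ⇒ πR²·S(1−A) = 4πR²·σT_eq⁴, so T_eq⁴ = S(1−A)/(4σ).
T_eq = [3360 × 0.42 / (4 × 5.67×10⁻⁸)]^(1/4) = (6.23×10⁹)^(1/4) = 281 K.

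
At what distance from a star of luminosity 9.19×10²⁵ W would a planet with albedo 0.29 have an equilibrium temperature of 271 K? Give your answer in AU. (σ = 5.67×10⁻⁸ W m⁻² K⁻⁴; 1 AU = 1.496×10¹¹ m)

From T_eq⁴ = L(1−A)/(16πσd²): d = √[L(1−A)/(16πσT_eq⁴)].
d = √[9.19×10²⁵ × 0.71 / (16π × 5.67×10⁻⁸ × (271)⁴)] = 6.52×10¹⁰ m = 0.436 AU.

d ≈ 0.436 AU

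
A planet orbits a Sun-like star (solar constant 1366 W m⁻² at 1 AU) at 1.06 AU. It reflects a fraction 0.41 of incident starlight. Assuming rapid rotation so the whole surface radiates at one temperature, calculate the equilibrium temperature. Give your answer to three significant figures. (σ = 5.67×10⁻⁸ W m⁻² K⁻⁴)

Flux at 1.06 AU: S = 1366/1.06² = 1220 W m⁻².
Energy balance: absorbed = emitted ⇒ πR²·S(1−A) = 4πR²·σT_eq⁴, so T_eq⁴ = S(1−A)/(4σ).
T_eq = [1220 × 0.59 / (4 × 5.67×10⁻⁸)]^(1/4) = (3.16×10⁹)^(1/4) = 237 K.

T_eq ≈ 237 K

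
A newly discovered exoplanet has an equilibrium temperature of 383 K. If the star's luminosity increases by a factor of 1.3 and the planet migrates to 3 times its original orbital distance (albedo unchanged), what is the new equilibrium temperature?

T_eq ∝ L^(1/4) · d^(−1/2).
T′ = 383 × 1.3^(1/4) / 3^(1/2) = 236 K.

T_eq ≈ 236 K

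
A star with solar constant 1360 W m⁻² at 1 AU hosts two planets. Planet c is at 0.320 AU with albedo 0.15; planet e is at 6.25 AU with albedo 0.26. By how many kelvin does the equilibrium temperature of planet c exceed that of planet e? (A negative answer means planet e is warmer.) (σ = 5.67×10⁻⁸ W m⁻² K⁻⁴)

T_eq = [S₀(1−A)/(4σd²)]^(1/4), so T ∝ (1−A)^(1/4) / √d.
T₁ = [1360×0.85/(4×5.67×10⁻⁸×0.320²)]^(1/4) = 472.34 K.
T₂ = [1360×0.74/(4×5.67×10⁻⁸×6.25²)]^(1/4) = 103.24 K.

ΔT ≈ 369.1 K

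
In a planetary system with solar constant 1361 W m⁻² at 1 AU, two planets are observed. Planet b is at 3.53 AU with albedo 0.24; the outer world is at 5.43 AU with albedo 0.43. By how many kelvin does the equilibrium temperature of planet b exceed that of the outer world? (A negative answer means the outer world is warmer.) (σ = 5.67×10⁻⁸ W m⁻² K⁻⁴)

T_eq = [S₀(1−A)/(4σd²)]^(1/4), so T ∝ (1−A)^(1/4) / √d.
T₁ = [1361×0.76/(4×5.67×10⁻⁸×3.53²)]^(1/4) = 138.32 K.
T₂ = [1361×0.57/(4×5.67×10⁻⁸×5.43²)]^(1/4) = 103.78 K.

ΔT ≈ 34.5 K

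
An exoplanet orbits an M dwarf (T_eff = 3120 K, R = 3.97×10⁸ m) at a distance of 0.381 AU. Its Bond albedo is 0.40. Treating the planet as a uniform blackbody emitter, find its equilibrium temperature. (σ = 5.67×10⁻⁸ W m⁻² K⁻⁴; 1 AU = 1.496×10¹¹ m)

d = 0.381 AU = 5.70×10¹⁰ m.
L = 4πR_⋆²σT_⋆⁴ = 4π(3.97×10⁸)² × 5.67×10⁻⁸ × (3120)⁴ = 1.06×10²⁵ W.
S = L/(4πd²) = 261 W m⁻².
Energy balance: absorbed = emitted ⇒ πR²·S(1−A) = 4πR²·σT_eq⁴, so T_eq⁴ = S(1−A)/(4σ).
T_eq = [261 × 0.60 / (4 × 5.67×10⁻⁸)]^(1/4) = (6.90×10⁸)^(1/4) = 162 K.

T_eq ≈ 162 K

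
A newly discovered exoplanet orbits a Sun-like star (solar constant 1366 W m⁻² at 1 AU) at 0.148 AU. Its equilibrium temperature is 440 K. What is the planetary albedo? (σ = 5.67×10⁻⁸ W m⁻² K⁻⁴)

A ≈ 0.86

Flux at 0.148 AU: S = 1366/0.148² = 6.24×10⁴ W m⁻².
From T_eq⁴ = S(1−A)/(4σ): 1−A = 4σT_eq⁴/S.
1−A = 4 × 5.67×10⁻⁸ × (440)⁴ / 6.24×10⁴ = 0.136.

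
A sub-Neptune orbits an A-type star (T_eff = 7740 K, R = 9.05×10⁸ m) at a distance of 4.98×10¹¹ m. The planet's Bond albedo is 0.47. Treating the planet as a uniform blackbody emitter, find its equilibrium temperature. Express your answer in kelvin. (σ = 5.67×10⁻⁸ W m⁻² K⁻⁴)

T_eq ≈ 199 K

L = 4πR_⋆²σT_⋆⁴ = 4π(9.05×10⁸)² × 5.67×10⁻⁸ × (7740)⁴ = 2.09×10²⁷ W.
S = L/(4πd²) = 672 W m⁻².
Energy balance: absorbed = emitted ⇒ πR²·S(1−A) = 4πR²·σT_eq⁴, so T_eq⁴ = S(1−A)/(4σ).
T_eq = [672 × 0.53 / (4 × 5.67×10⁻⁸)]^(1/4) = (1.57×10⁹)^(1/4) = 199 K.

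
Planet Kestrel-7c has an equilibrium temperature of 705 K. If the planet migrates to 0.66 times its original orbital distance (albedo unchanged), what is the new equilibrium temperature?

T_eq ∝ L^(1/4) · d^(−1/2).
T′ = 705 / 0.66^(1/2) = 868 K.

T_eq ≈ 868 K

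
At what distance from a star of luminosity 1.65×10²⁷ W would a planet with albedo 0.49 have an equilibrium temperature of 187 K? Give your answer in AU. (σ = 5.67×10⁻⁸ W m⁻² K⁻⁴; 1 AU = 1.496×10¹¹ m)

From T_eq⁴ = L(1−A)/(16πσd²): d = √[L(1−A)/(16πσT_eq⁴)].
d = √[1.65×10²⁷ × 0.51 / (16π × 5.67×10⁻⁸ × (187)⁴)] = 4.91×10¹¹ m = 3.28 AU.

d ≈ 3.28 AU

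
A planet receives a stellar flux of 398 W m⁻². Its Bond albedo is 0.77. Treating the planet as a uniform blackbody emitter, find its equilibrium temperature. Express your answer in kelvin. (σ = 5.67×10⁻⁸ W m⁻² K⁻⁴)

Energy balance: absorbed = emitted ⇒ πR²·S(1−A) = 4πR²·σT_eq⁴, so T_eq⁴ = S(1−A)/(4σ).
T_eq = [398 × 0.23 / (4 × 5.67×10⁻⁸)]^(1/4) = (4.04×10⁸)^(1/4) = 142 K.

T_eq ≈ 142 K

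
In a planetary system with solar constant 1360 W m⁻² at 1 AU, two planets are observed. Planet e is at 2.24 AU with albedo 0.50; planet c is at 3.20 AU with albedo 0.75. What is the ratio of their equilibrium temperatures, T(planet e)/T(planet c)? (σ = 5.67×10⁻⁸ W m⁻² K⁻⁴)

T₁/T₂ ≈ 1.421

T_eq = [S₀(1−A)/(4σd²)]^(1/4), so T ∝ (1−A)^(1/4) / √d.
T₁ = [1360×0.50/(4×5.67×10⁻⁸×2.24²)]^(1/4) = 156.35 K.
T₂ = [1360×0.25/(4×5.67×10⁻⁸×3.20²)]^(1/4) = 110.00 K.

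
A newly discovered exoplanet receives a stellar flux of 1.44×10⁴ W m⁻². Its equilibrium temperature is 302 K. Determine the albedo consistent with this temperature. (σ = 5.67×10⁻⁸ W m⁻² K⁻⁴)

From T_eq⁴ = S(1−A)/(4σ): 1−A = 4σT_eq⁴/S.
1−A = 4 × 5.67×10⁻⁸ × (302)⁴ / 1.44×10⁴ = 0.131.

A ≈ 0.87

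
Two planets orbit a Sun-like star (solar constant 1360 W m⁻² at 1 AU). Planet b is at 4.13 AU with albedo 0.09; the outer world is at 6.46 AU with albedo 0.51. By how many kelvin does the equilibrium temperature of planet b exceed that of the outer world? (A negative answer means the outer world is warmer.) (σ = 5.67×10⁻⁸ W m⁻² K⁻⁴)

ΔT ≈ 42.1 K

T_eq = [S₀(1−A)/(4σd²)]^(1/4), so T ∝ (1−A)^(1/4) / √d.
T₁ = [1360×0.91/(4×5.67×10⁻⁸×4.13²)]^(1/4) = 133.74 K.
T₂ = [1360×0.49/(4×5.67×10⁻⁸×6.46²)]^(1/4) = 91.60 K.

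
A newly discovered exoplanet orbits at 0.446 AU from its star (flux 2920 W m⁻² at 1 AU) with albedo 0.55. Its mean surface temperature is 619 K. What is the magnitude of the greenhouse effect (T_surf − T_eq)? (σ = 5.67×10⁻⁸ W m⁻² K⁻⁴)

ΔT ≈ 205.9 K

S = 2920/0.446² = 1.468×10⁴ W m⁻².
T_eq = [S(1−A)/(4σ)]^(1/4) = [1.468×10⁴×0.45/(4×5.67×10⁻⁸)]^(1/4) = 413.1 K.
ΔT = T_surf − T_eq = 619 − 413.1.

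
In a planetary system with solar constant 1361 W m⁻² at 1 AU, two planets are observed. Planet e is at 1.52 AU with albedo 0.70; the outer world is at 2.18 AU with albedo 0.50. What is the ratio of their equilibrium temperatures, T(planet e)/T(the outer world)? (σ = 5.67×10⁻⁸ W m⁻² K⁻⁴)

T₁/T₂ ≈ 1.054

T_eq = [S₀(1−A)/(4σd²)]^(1/4), so T ∝ (1−A)^(1/4) / √d.
T₁ = [1361×0.30/(4×5.67×10⁻⁸×1.52²)]^(1/4) = 167.08 K.
T₂ = [1361×0.50/(4×5.67×10⁻⁸×2.18²)]^(1/4) = 158.51 K.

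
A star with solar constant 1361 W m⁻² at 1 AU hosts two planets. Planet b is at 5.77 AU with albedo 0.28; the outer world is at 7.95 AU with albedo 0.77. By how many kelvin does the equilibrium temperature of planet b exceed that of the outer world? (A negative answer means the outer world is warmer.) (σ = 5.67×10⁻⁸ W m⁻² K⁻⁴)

T_eq = [S₀(1−A)/(4σd²)]^(1/4), so T ∝ (1−A)^(1/4) / √d.
T₁ = [1361×0.72/(4×5.67×10⁻⁸×5.77²)]^(1/4) = 106.73 K.
T₂ = [1361×0.23/(4×5.67×10⁻⁸×7.95²)]^(1/4) = 68.36 K.

ΔT ≈ 38.4 K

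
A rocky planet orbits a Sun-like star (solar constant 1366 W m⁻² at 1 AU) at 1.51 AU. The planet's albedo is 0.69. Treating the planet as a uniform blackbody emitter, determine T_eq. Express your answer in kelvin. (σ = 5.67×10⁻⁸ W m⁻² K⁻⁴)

Flux at 1.51 AU: S = 1366/1.51² = 599 W m⁻².
Energy balance: absorbed = emitted ⇒ πR²·S(1−A) = 4πR²·σT_eq⁴, so T_eq⁴ = S(1−A)/(4σ).
T_eq = [599 × 0.31 / (4 × 5.67×10⁻⁸)]^(1/4) = (8.19×10⁸)^(1/4) = 169 K.

T_eq ≈ 169 K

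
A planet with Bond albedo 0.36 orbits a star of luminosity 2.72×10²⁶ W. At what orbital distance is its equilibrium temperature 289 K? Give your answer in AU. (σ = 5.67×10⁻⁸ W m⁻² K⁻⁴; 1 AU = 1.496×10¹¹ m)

d ≈ 0.625 AU

From T_eq⁴ = L(1−A)/(16πσd²): d = √[L(1−A)/(16πσT_eq⁴)].
d = √[2.72×10²⁶ × 0.64 / (16π × 5.67×10⁻⁸ × (289)⁴)] = 9.36×10¹⁰ m = 0.625 AU.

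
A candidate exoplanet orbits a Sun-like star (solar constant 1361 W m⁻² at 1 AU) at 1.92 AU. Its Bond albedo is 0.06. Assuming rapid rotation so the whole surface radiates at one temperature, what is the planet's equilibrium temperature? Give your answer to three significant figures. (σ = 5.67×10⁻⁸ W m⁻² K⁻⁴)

T_eq ≈ 198 K

Flux at 1.92 AU: S = 1361/1.92² = 369 W m⁻².
Energy balance: absorbed = emitted ⇒ πR²·S(1−A) = 4πR²·σT_eq⁴, so T_eq⁴ = S(1−A)/(4σ).
T_eq = [369 × 0.94 / (4 × 5.67×10⁻⁸)]^(1/4) = (1.53×10⁹)^(1/4) = 198 K.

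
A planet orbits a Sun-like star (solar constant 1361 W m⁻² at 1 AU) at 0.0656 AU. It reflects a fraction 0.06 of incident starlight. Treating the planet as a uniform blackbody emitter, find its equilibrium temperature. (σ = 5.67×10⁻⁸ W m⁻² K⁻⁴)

T_eq ≈ 1070 K

Flux at 0.0656 AU: S = 1361/0.0656² = 3.16×10⁵ W m⁻².
Energy balance: absorbed = emitted ⇒ πR²·S(1−A) = 4πR²·σT_eq⁴, so T_eq⁴ = S(1−A)/(4σ).
T_eq = [3.16×10⁵ × 0.94 / (4 × 5.67×10⁻⁸)]^(1/4) = (1.31×10¹²)^(1/4) = 1070 K.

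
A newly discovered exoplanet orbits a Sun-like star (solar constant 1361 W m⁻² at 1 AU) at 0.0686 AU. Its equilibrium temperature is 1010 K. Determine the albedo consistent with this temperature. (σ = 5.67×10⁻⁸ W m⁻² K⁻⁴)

Flux at 0.0686 AU: S = 1361/0.0686² = 2.89×10⁵ W m⁻².
From T_eq⁴ = S(1−A)/(4σ): 1−A = 4σT_eq⁴/S.
1−A = 4 × 5.67×10⁻⁸ × (1010)⁴ / 2.89×10⁵ = 0.816.

A ≈ 0.18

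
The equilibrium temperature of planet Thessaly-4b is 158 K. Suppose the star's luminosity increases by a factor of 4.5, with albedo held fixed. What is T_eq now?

T_eq ∝ L^(1/4) · d^(−1/2).
T′ = 158 × 4.5^(1/4) = 230 K.

T_eq ≈ 230 K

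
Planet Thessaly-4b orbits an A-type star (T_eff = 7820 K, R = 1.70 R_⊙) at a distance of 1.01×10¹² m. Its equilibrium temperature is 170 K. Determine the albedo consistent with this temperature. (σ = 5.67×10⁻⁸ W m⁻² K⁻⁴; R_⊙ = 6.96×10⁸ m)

R_⋆ = 1.70 × 6.96×10⁸ = 1.18×10⁹ m.
L = 4πR_⋆²σT_⋆⁴ = 4π(1.18×10⁹)² × 5.67×10⁻⁸ × (7820)⁴ = 3.73×10²⁷ W.
S = L/(4πd²) = 291 W m⁻².
From T_eq⁴ = S(1−A)/(4σ): 1−A = 4σT_eq⁴/S.
1−A = 4 × 5.67×10⁻⁸ × (170)⁴ / 291 = 0.651.

A ≈ 0.35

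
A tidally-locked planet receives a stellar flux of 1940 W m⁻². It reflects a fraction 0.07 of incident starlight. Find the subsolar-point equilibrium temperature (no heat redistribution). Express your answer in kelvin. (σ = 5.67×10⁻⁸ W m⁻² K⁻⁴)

T_ss ≈ 422 K

At the subsolar point the surface absorbs S(1−A) and emits σT⁴ per unit area — no factor of 4, since only the local patch is in balance.
T = [1940 × 0.93 / 5.67×10⁻⁸]^(1/4) = (3.18×10¹⁰)^(1/4) = 422 K.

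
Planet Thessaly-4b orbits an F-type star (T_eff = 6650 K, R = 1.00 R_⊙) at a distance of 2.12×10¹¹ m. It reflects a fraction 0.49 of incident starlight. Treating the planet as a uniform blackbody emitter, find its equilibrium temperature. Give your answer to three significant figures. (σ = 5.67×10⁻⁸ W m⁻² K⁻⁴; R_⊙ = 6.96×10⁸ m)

R_⋆ = 1.00 × 6.96×10⁸ = 6.96×10⁸ m.
L = 4πR_⋆²σT_⋆⁴ = 4π(6.96×10⁸)² × 5.67×10⁻⁸ × (6650)⁴ = 6.75×10²⁶ W.
S = L/(4πd²) = 1200 W m⁻².
Energy balance: absorbed = emitted ⇒ πR²·S(1−A) = 4πR²·σT_eq⁴, so T_eq⁴ = S(1−A)/(4σ).
T_eq = [1200 × 0.51 / (4 × 5.67×10⁻⁸)]^(1/4) = (2.69×10⁹)^(1/4) = 228 K.

T_eq ≈ 228 K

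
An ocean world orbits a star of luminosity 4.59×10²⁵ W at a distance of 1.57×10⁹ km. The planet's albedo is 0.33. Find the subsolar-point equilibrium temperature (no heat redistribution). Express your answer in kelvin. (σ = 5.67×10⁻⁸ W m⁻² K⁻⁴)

T_ss ≈ 64.7 K

d = 1.57×10⁹ km = 1.57×10¹² m.
Flux: S = L/(4πd²) = 4.59×10²⁵/(4π×(1.57×10¹²)²) = 1.48 W m⁻².
At the subsolar point the surface absorbs S(1−A) and emits σT⁴ per unit area — no factor of 4, since only the local patch is in balance.
T = [1.48 × 0.67 / 5.67×10⁻⁸]^(1/4) = (1.75×10⁷)^(1/4) = 64.7 K.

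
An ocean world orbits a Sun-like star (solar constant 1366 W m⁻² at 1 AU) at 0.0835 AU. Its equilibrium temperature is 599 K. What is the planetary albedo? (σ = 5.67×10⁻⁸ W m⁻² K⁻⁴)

A ≈ 0.85

Flux at 0.0835 AU: S = 1366/0.0835² = 1.96×10⁵ W m⁻².
From T_eq⁴ = S(1−A)/(4σ): 1−A = 4σT_eq⁴/S.
1−A = 4 × 5.67×10⁻⁸ × (599)⁴ / 1.96×10⁵ = 0.149.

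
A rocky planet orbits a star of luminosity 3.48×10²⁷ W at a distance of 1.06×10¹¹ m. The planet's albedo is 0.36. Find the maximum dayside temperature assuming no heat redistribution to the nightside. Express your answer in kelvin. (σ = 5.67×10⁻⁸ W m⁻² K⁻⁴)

T_ss ≈ 726 K

Flux: S = L/(4πd²) = 3.48×10²⁷/(4π×(1.06×10¹¹)²) = 2.46×10⁴ W m⁻².
With no redistribution each surface element balances locally: S(1−A) = σT⁴.
T = [2.46×10⁴ × 0.64 / 5.67×10⁻⁸]^(1/4) = (2.78×10¹¹)^(1/4) = 726 K.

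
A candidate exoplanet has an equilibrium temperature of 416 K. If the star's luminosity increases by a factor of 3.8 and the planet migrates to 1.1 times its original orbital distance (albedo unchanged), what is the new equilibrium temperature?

T_eq ≈ 554 K

T_eq ∝ L^(1/4) · d^(−1/2).
T′ = 416 × 3.8^(1/4) / 1.1^(1/2) = 554 K.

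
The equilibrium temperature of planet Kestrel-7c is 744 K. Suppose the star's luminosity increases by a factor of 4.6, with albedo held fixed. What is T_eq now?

T_eq ≈ 1090 K

T_eq ∝ L^(1/4) · d^(−1/2).
T′ = 744 × 4.6^(1/4) = 1090 K.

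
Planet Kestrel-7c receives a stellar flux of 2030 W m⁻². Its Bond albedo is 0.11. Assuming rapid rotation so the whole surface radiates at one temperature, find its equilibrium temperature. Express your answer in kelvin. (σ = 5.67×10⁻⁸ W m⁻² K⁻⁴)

Energy balance: absorbed = emitted ⇒ πR²·S(1−A) = 4πR²·σT_eq⁴, so T_eq⁴ = S(1−A)/(4σ).
T_eq = [2030 × 0.89 / (4 × 5.67×10⁻⁸)]^(1/4) = (7.97×10⁹)^(1/4) = 299 K.

T_eq ≈ 299 K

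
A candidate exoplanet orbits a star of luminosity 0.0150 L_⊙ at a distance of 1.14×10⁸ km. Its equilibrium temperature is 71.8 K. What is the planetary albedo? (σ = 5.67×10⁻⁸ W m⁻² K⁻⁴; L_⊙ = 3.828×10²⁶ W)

d = 1.14×10⁸ km = 1.14×10¹¹ m.
L = 0.0150 × 3.828×10²⁶ = 5.74×10²⁴ W.
Flux: S = L/(4πd²) = 5.74×10²⁴/(4π×(1.14×10¹¹)²) = 35.2 W m⁻².
From T_eq⁴ = S(1−A)/(4σ): 1−A = 4σT_eq⁴/S.
1−A = 4 × 5.67×10⁻⁸ × (71.8)⁴ / 35.2 = 0.171.

A ≈ 0.83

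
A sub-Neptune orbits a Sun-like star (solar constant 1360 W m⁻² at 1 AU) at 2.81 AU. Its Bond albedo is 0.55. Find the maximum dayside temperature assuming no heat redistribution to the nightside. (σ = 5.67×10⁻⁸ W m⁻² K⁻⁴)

T_ss ≈ 192 K

Flux at 2.81 AU: S = 1360/2.81² = 172 W m⁻².
With no redistribution each surface element balances locally: S(1−A) = σT⁴.
T = [172 × 0.45 / 5.67×10⁻⁸]^(1/4) = (1.37×10⁹)^(1/4) = 192 K.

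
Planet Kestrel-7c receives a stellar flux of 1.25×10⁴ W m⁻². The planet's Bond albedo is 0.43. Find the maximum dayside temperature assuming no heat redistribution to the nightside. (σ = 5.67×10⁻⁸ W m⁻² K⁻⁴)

With no redistribution each surface element balances locally: S(1−A) = σT⁴.
T = [1.25×10⁴ × 0.57 / 5.67×10⁻⁸]^(1/4) = (1.26×10¹¹)^(1/4) = 595 K.

T_ss ≈ 595 K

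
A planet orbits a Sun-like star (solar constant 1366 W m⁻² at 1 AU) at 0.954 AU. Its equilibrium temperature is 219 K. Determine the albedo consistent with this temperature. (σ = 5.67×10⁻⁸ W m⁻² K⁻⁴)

Flux at 0.954 AU: S = 1366/0.954² = 1500 W m⁻².
From T_eq⁴ = S(1−A)/(4σ): 1−A = 4σT_eq⁴/S.
1−A = 4 × 5.67×10⁻⁸ × (219)⁴ / 1500 = 0.348.

A ≈ 0.65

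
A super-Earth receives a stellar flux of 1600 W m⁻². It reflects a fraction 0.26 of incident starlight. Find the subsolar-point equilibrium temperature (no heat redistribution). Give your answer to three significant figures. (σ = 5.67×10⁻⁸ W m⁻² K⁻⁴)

T_ss ≈ 380 K

At the subsolar point the surface absorbs S(1−A) and emits σT⁴ per unit area — no factor of 4, since only the local patch is in balance.
T = [1600 × 0.74 / 5.67×10⁻⁸]^(1/4) = (2.09×10¹⁰)^(1/4) = 380 K.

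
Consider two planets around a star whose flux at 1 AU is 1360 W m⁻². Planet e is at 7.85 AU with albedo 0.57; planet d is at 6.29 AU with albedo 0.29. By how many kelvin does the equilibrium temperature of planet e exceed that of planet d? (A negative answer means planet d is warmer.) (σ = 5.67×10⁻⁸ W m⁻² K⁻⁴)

ΔT ≈ -21.4 K

T_eq = [S₀(1−A)/(4σd²)]^(1/4), so T ∝ (1−A)^(1/4) / √d.
T₁ = [1360×0.43/(4×5.67×10⁻⁸×7.85²)]^(1/4) = 80.43 K.
T₂ = [1360×0.71/(4×5.67×10⁻⁸×6.29²)]^(1/4) = 101.85 K.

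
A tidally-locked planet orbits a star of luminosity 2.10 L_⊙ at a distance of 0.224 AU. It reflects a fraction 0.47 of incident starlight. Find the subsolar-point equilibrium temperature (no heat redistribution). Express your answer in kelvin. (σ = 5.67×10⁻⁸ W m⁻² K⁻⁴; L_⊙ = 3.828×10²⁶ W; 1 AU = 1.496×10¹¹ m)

T_ss ≈ 854 K

d = 0.224 AU = 3.35×10¹⁰ m.
L = 2.10 × 3.828×10²⁶ = 8.04×10²⁶ W.
Flux: S = L/(4πd²) = 8.04×10²⁶/(4π×(3.35×10¹⁰)²) = 5.70×10⁴ W m⁻².
At the subsolar point the surface absorbs S(1−A) and emits σT⁴ per unit area — no factor of 4, since only the local patch is in balance.
T = [5.70×10⁴ × 0.53 / 5.67×10⁻⁸]^(1/4) = (5.32×10¹¹)^(1/4) = 854 K.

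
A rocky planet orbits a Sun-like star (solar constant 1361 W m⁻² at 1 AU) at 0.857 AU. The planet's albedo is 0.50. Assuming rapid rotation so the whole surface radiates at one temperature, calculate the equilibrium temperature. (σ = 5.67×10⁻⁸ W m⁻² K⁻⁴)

T_eq ≈ 253 K

Flux at 0.857 AU: S = 1361/0.857² = 1850 W m⁻².
Energy balance: absorbed = emitted ⇒ πR²·S(1−A) = 4πR²·σT_eq⁴, so T_eq⁴ = S(1−A)/(4σ).
T_eq = [1850 × 0.50 / (4 × 5.67×10⁻⁸)]^(1/4) = (4.09×10⁹)^(1/4) = 253 K.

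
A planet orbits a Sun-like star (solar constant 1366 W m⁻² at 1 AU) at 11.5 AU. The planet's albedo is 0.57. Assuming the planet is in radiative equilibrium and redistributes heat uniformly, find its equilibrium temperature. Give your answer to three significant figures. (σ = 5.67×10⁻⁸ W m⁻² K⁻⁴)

Flux at 11.5 AU: S = 1366/11.5² = 10.3 W m⁻².
Energy balance: absorbed = emitted ⇒ πR²·S(1−A) = 4πR²·σT_eq⁴, so T_eq⁴ = S(1−A)/(4σ).
T_eq = [10.3 × 0.43 / (4 × 5.67×10⁻⁸)]^(1/4) = (1.96×10⁷)^(1/4) = 66.5 K.

T_eq ≈ 66.5 K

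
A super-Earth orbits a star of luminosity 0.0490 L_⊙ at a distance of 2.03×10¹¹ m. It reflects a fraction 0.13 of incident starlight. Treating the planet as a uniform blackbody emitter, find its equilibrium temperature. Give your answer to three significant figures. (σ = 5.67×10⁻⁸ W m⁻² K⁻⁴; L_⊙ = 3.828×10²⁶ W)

L = 0.0490 × 3.828×10²⁶ = 1.88×10²⁵ W.
Flux: S = L/(4πd²) = 1.88×10²⁵/(4π×(2.03×10¹¹)²) = 36.2 W m⁻².
Energy balance: absorbed = emitted ⇒ πR²·S(1−A) = 4πR²·σT_eq⁴, so T_eq⁴ = S(1−A)/(4σ).
T_eq = [36.2 × 0.87 / (4 × 5.67×10⁻⁸)]^(1/4) = (1.39×10⁸)^(1/4) = 109 K.

T_eq ≈ 109 K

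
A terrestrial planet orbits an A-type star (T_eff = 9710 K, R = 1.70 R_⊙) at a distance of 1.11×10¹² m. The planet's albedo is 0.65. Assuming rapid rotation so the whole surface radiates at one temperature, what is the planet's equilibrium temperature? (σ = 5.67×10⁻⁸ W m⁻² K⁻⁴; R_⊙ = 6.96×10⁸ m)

R_⋆ = 1.70 × 6.96×10⁸ = 1.18×10⁹ m.
L = 4πR_⋆²σT_⋆⁴ = 4π(1.18×10⁹)² × 5.67×10⁻⁸ × (9710)⁴ = 8.87×10²⁷ W.
S = L/(4πd²) = 573 W m⁻².
Energy balance: absorbed = emitted ⇒ πR²·S(1−A) = 4πR²·σT_eq⁴, so T_eq⁴ = S(1−A)/(4σ).
T_eq = [573 × 0.35 / (4 × 5.67×10⁻⁸)]^(1/4) = (8.84×10⁸)^(1/4) = 172 K.

T_eq ≈ 172 K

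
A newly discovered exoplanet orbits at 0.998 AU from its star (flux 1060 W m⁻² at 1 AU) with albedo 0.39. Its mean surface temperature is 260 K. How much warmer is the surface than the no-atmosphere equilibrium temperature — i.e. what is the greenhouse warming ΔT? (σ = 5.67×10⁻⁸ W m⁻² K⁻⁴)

S = 1060/0.998² = 1064 W m⁻².
T_eq = [S(1−A)/(4σ)]^(1/4) = [1064×0.61/(4×5.67×10⁻⁸)]^(1/4) = 231.3 K.
ΔT = T_surf − T_eq = 260 − 231.3.

ΔT ≈ 28.7 K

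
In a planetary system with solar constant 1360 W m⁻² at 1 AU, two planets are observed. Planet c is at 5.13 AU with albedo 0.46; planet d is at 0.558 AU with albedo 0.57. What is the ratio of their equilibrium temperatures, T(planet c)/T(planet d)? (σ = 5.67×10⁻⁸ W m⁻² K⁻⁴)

T_eq = [S₀(1−A)/(4σd²)]^(1/4), so T ∝ (1−A)^(1/4) / √d.
T₁ = [1360×0.54/(4×5.67×10⁻⁸×5.13²)]^(1/4) = 105.32 K.
T₂ = [1360×0.43/(4×5.67×10⁻⁸×0.558²)]^(1/4) = 301.66 K.

T₁/T₂ ≈ 0.349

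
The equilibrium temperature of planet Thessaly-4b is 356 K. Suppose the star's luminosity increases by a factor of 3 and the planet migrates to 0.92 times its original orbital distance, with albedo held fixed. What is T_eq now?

T_eq ≈ 488 K

T_eq ∝ L^(1/4) · d^(−1/2).
T′ = 356 × 3^(1/4) / 0.92^(1/2) = 488 K.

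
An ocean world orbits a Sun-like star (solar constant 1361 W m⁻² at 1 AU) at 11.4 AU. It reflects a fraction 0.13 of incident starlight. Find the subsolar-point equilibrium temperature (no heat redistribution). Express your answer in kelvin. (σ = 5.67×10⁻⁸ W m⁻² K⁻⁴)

Flux at 11.4 AU: S = 1361/11.4² = 10.5 W m⁻².
At the subsolar point the surface absorbs S(1−A) and emits σT⁴ per unit area — no factor of 4, since only the local patch is in balance.
T = [10.5 × 0.87 / 5.67×10⁻⁸]^(1/4) = (1.61×10⁸)^(1/4) = 113 K.

T_ss ≈ 113 K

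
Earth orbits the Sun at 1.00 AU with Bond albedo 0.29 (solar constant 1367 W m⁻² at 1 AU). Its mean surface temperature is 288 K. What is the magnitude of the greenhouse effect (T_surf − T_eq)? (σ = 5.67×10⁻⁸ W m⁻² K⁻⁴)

S = 1367/1.00² = 1367 W m⁻².
T_eq = [S(1−A)/(4σ)]^(1/4) = [1367×0.71/(4×5.67×10⁻⁸)]^(1/4) = 255.8 K.
ΔT = T_surf − T_eq = 288 − 255.8.

ΔT ≈ 32.2 K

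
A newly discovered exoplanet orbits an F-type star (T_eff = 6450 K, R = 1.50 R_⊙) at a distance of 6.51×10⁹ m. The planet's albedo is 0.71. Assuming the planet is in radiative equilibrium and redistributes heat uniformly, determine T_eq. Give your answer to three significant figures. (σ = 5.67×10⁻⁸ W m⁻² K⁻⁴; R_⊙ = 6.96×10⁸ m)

T_eq ≈ 1340 K

R_⋆ = 1.50 × 6.96×10⁸ = 1.04×10⁹ m.
L = 4πR_⋆²σT_⋆⁴ = 4π(1.04×10⁹)² × 5.67×10⁻⁸ × (6450)⁴ = 1.34×10²⁷ W.
S = L/(4πd²) = 2.52×10⁶ W m⁻².
Energy balance: absorbed = emitted ⇒ πR²·S(1−A) = 4πR²·σT_eq⁴, so T_eq⁴ = S(1−A)/(4σ).
T_eq = [2.52×10⁶ × 0.29 / (4 × 5.67×10⁻⁸)]^(1/4) = (3.23×10¹²)^(1/4) = 1340 K.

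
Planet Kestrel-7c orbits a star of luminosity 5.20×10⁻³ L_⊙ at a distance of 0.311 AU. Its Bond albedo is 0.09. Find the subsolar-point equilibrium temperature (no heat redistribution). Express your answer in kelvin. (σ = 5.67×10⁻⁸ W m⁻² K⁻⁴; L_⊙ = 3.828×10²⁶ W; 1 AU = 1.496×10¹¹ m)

d = 0.311 AU = 4.65×10¹⁰ m.
L = 5.20×10⁻³ × 3.828×10²⁶ = 1.99×10²⁴ W.
Flux: S = L/(4πd²) = 1.99×10²⁴/(4π×(4.65×10¹⁰)²) = 73.2 W m⁻².
At the subsolar point the surface absorbs S(1−A) and emits σT⁴ per unit area — no factor of 4, since only the local patch is in balance.
T = [73.2 × 0.91 / 5.67×10⁻⁸]^(1/4) = (1.17×10⁹)^(1/4) = 185 K.

T_ss ≈ 185 K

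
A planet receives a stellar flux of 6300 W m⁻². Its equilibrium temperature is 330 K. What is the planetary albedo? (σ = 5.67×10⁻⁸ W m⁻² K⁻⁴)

From T_eq⁴ = S(1−A)/(4σ): 1−A = 4σT_eq⁴/S.
1−A = 4 × 5.67×10⁻⁸ × (330)⁴ / 6300 = 0.427.

A ≈ 0.57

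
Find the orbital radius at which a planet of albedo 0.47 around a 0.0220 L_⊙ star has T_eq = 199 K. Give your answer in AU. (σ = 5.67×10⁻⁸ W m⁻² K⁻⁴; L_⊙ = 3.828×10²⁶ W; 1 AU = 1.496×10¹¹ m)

d ≈ 0.211 AU

L = 0.0220 × 3.828×10²⁶ = 8.42×10²⁴ W.
From T_eq⁴ = L(1−A)/(16πσd²): d = √[L(1−A)/(16πσT_eq⁴)].
d = √[8.42×10²⁴ × 0.53 / (16π × 5.67×10⁻⁸ × (199)⁴)] = 3.16×10¹⁰ m = 0.211 AU.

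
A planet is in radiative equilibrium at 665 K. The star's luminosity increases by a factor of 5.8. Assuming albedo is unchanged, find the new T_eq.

T_eq ≈ 1030 K

T_eq ∝ L^(1/4) · d^(−1/2).
T′ = 665 × 5.8^(1/4) = 1030 K.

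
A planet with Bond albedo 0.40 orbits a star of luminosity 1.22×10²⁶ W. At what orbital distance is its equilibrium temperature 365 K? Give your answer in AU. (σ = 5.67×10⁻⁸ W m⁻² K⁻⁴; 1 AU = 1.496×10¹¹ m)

From T_eq⁴ = L(1−A)/(16πσd²): d = √[L(1−A)/(16πσT_eq⁴)].
d = √[1.22×10²⁶ × 0.60 / (16π × 5.67×10⁻⁸ × (365)⁴)] = 3.80×10¹⁰ m = 0.254 AU.

d ≈ 0.254 AU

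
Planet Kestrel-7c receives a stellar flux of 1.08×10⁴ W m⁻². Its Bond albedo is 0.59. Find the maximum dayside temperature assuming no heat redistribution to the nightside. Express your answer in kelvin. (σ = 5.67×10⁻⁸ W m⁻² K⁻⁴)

T_ss ≈ 529 K

With no redistribution each surface element balances locally: S(1−A) = σT⁴.
T = [1.08×10⁴ × 0.41 / 5.67×10⁻⁸]^(1/4) = (7.81×10¹⁰)^(1/4) = 529 K.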